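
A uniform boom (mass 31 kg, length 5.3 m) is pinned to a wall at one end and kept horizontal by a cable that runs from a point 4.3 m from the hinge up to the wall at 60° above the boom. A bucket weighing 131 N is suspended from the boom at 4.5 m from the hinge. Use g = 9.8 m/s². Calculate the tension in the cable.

Take torques about the hinge: T sin 60° · 4.3 = 31×9.8×2.65 + 131×4.5 = 1394.6 N·m.
So T = 1394.6 / (0.8660 × 4.3) = 374.49 N.

T ≈ 374 N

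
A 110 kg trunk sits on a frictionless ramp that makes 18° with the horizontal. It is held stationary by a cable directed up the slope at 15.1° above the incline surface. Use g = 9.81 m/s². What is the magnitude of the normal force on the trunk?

N ≈ 936 N

Take axes along and perpendicular to the incline. Weight components: W sin 18° = 333.5 N down-slope, W cos 18° = 1026 N into the surface.
Along incline: T cos 15.1° = W sin 18° → T = 345.4 N.
Perpendicular: N = W cos 18° − T sin 15.1° = 936.3 N.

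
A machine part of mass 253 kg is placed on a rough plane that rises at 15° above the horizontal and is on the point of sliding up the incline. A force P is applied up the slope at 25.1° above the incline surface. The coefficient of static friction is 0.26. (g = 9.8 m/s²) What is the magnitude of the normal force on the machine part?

N ≈ 1870 N

On the verge of sliding up the incline, friction equals μN and acts down the slope.
Perpendicular: N + P sin 25.1° = W cos 15° = 2395 N.
Along incline: P cos 25.1° = W sin 15° + μN  with W sin 15° = 641.7 N.
Solving the pair for P and N: P = 1245 N, N = 1867 N (and f = μN = 485.4 N).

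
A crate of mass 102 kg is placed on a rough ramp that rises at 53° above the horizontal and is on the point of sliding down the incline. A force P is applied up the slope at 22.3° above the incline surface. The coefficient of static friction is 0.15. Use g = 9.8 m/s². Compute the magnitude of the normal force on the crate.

N ≈ 292 N

On the verge of sliding down the incline, friction equals μN and acts up the slope.
Perpendicular: N + P sin 22.3° = W cos 53° = 601.6 N.
Along incline: P cos 22.3° + μN = W sin 53° with W sin 53° = 798.3 N.
Solving the pair for P and N: P = 815.5 N, N = 292.1 N (and f = μN = 43.82 N).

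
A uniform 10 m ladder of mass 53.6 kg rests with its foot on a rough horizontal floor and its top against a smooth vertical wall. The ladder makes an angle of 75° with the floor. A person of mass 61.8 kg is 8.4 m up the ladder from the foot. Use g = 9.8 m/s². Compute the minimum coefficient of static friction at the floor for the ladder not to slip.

μ_min ≈ 0.183

ΣF_y = 0: N_floor = 53.6×9.8 + 61.8×9.8 = 1130.9 N.
Torques about the foot: N_wall · 10 sin 75° = 53.6×9.8×5 cos 75° + 61.8×9.8×8.4 cos 75° → N_wall = 206.69 N.
ΣF_x = 0: f_floor = N_wall = 206.69 N.
μ_min = f_floor / N_floor = 206.69 / 1130.9 = 0.1828.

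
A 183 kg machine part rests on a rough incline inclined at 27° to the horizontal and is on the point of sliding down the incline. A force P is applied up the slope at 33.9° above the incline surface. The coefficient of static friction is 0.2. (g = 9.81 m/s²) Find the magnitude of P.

P ≈ 689 N

On the verge of sliding down the incline, friction equals μN and acts up the slope.
Perpendicular: N + P sin 33.9° = W cos 27° = 1600 N.
Along incline: P cos 33.9° + μN = W sin 27° with W sin 27° = 815 N.
Solving the pair for P and N: P = 689.1 N, N = 1215 N (and f = μN = 243 N).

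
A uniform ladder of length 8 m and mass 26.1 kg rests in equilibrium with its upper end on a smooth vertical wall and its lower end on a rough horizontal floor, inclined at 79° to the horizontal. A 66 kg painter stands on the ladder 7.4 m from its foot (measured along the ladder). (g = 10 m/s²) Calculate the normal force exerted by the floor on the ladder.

N_floor ≈ 921 N

ΣF_y = 0: N_floor = 26.1×10 + 66×10 = 921 N.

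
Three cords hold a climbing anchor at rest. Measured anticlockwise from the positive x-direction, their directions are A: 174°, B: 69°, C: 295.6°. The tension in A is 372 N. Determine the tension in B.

Resolve: ΣF_x = 372 cos 174° + T_B cos 69° + T_C cos 295.6° = 0.
        ΣF_y = 372 sin 174° + T_B sin 69° + T_C sin 295.6° = 0.
The known terms sum to (-370, 38.88) N, so 0.3584 T_B + 0.4321 T_C = 370 and 0.9336 T_B − 0.9018 T_C = -38.88.
Solving simultaneously: T_B = 436.1 N, T_C = 494.5 N.

T_B ≈ 436 N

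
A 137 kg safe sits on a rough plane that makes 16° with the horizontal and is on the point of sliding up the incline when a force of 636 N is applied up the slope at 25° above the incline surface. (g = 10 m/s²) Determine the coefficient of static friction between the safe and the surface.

On the verge of sliding up the incline, friction is at its maximum μN and acts down the slope.
Perpendicular to incline: N = W cos 16° − P sin 25° = 1317 − 268.8 = 1048 N.
Along incline: P cos 25° − μN = W sin 16° → μ = −(W sin 16° − P cos 25°) / N = 0.1897.

μ ≈ 0.190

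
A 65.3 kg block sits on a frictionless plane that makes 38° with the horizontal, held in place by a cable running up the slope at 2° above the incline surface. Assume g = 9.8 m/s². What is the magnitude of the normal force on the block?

N ≈ 491 N

Take axes along and perpendicular to the incline. Weight components: W sin 38° = 394 N down-slope, W cos 38° = 504.3 N into the surface.
Along incline: T cos 2° = W sin 38° → T = 394.2 N.
Perpendicular: N = W cos 38° − T sin 2° = 490.5 N.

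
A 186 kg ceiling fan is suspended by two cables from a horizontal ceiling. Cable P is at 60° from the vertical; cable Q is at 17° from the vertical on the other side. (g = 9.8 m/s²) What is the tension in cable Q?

Angles from the horizontal: cable P is 90° − 60° = 30°, cable Q is 90° − 17° = 73°.
Weight W = 186 × 9.8 = 1823 N acts straight down.
Horizontal: T_P cos 30° = T_Q cos 73°  →  T_P = 0.3376 T_Q.
Vertical: T_P sin 30° + T_Q sin 73° = 1823.
Substituting the horizontal relation into the vertical equation gives 1.125 T_Q = 1823, so T_Q = 1620 N.

T_Q ≈ 1620 N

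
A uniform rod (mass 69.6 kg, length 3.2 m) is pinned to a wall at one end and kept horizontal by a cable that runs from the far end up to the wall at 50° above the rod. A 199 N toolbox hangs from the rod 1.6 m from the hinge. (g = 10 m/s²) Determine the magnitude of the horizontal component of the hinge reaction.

Take torques about the hinge: T sin 50° · 3.2 = 69.6×10×1.6 + 199×1.6 = 1432 N·m.
So T = 1432 / (0.7660 × 3.2) = 584.17 N.
ΣF_x = 0: H_x = T cos 50° = 375.5 N.

H_x ≈ 375 N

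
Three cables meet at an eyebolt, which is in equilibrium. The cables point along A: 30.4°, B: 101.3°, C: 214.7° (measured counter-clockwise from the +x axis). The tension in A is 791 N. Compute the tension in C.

Resolve: ΣF_x = 791 cos 30.4° + T_B cos 101.3° + T_C cos 214.7° = 0.
        ΣF_y = 791 sin 30.4° + T_B sin 101.3° + T_C sin 214.7° = 0.
The known terms sum to (682.2, 400.3) N, so -0.1959 T_B − 0.8221 T_C = -682.2 and 0.9806 T_B − 0.5693 T_C = -400.3.
Solving simultaneously: T_B = 64.62 N, T_C = 814.4 N.

T_C ≈ 814 N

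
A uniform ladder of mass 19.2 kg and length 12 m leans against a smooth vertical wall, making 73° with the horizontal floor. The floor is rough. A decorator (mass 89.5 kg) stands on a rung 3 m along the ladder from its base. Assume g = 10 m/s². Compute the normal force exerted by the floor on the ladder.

ΣF_y = 0: N_floor = 19.2×10 + 89.5×10 = 1087 N.

N_floor ≈ 1090 N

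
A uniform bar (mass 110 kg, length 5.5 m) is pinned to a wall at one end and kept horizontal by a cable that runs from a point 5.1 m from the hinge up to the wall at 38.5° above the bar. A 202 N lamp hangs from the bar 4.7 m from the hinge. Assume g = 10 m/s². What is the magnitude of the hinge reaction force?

Take torques about the hinge: T sin 38.5° · 5.1 = 110×10×2.75 + 202×4.7 = 3974.4 N·m.
So T = 3974.4 / (0.6225 × 5.1) = 1251.8 N.
ΣF_x = 0: H_x = T cos 38.5° = 979.71 N.
ΣF_y = 0: H_y = (110×10 + 202) − T sin 38.5° = 1302 − 779.29 = 522.71 N.
|H| = √(H_x² + H_y²) = √((979.71)² + (522.71)²) = 1110.4 N.

|H| ≈ 1110 N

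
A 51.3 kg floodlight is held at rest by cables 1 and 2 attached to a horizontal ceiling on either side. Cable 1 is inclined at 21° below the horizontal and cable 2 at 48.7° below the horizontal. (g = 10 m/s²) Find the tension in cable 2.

Weight W = 51.3 × 10 = 513 N acts straight down.
Horizontal: T_1 cos 21° = T_2 cos 48.7°  →  T_1 = 0.707 T_2.
Vertical: T_1 sin 21° + T_2 sin 48.7° = 513.
Substituting the horizontal relation into the vertical equation gives 1.005 T_2 = 513, so T_2 = 510.6 N.

T_2 ≈ 511 N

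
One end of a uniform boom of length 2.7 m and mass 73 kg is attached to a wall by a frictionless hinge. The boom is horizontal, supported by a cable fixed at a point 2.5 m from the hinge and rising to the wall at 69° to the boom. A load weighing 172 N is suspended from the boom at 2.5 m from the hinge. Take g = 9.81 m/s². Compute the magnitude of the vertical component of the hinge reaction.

Take torques about the hinge: T sin 69° · 2.5 = 73×9.81×1.35 + 172×2.5 = 1396.8 N·m.
So T = 1396.8 / (0.9336 × 2.5) = 598.46 N.
ΣF_y = 0: H_y = (73×9.81 + 172) − T sin 69° = 888.13 − 558.71 = 329.42 N.

|H_y| ≈ 329 N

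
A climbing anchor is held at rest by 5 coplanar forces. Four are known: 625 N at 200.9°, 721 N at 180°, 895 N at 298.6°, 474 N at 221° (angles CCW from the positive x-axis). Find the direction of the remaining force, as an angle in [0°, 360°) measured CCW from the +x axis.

Sum the known components: ΣF_x = -1234 N, ΣF_y = -1320 N.
For equilibrium the remaining force must supply (−ΣF_x, −ΣF_y) = (1234, 1320) N.
Magnitude = √((1234)² + (1320)²) = 1807 N; direction = atan2(1320, 1234) = 46.9°.

θ ≈ 46.9°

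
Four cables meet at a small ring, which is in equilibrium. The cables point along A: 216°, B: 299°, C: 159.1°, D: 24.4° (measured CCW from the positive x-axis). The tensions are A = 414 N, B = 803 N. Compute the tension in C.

T_C ≈ 1240 N

Resolve: ΣF_x = 414 cos 216° + 803 cos 299° + T_C cos 159.1° + T_D cos 24.4° = 0.
        ΣF_y = 414 sin 216° + 803 sin 299° + T_C sin 159.1° + T_D sin 24.4° = 0.
The known terms sum to (54.37, -945.7) N, so -0.9342 T_C + 0.9107 T_D = -54.37 and 0.3567 T_C + 0.4131 T_D = 945.7.
Solving simultaneously: T_C = 1243 N, T_D = 1216 N.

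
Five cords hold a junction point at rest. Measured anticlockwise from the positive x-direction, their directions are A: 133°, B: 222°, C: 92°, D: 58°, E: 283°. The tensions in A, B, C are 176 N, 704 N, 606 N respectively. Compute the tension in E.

Resolve: ΣF_x = 176 cos 133° + 704 cos 222° + 606 cos 92° + T_D cos 58° + T_E cos 283° = 0.
        ΣF_y = 176 sin 133° + 704 sin 222° + 606 sin 92° + T_D sin 58° + T_E sin 283° = 0.
The known terms sum to (-664.4, 263.3) N, so 0.5299 T_D + 0.2250 T_E = 664.4 and 0.8480 T_D − 0.9744 T_E = -263.3.
Solving simultaneously: T_D = 831.7 N, T_E = 994.1 N.

T_E ≈ 994 N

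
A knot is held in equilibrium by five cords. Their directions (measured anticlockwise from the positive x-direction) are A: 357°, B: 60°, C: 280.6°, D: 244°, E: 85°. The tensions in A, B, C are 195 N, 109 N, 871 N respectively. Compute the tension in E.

T_E ≈ 1970 N

Resolve: ΣF_x = 195 cos 357° + 109 cos 60° + 871 cos 280.6° + T_D cos 244° + T_E cos 85° = 0.
        ΣF_y = 195 sin 357° + 109 sin 60° + 871 sin 280.6° + T_D sin 244° + T_E sin 85° = 0.
The known terms sum to (409.5, -771.9) N, so -0.4384 T_D + 0.0872 T_E = -409.5 and -0.8988 T_D + 0.9962 T_E = 771.9.
Solving simultaneously: T_D = 1326 N, T_E = 1971 N.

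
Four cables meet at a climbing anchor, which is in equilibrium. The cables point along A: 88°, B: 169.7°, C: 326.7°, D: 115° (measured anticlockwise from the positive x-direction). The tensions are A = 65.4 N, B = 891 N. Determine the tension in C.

T_C ≈ 1330 N

Resolve: ΣF_x = 65.4 cos 88° + 891 cos 169.7° + T_C cos 326.7° + T_D cos 115° = 0.
        ΣF_y = 65.4 sin 88° + 891 sin 169.7° + T_C sin 326.7° + T_D sin 115° = 0.
The known terms sum to (-874.4, 224.7) N, so 0.8358 T_C − 0.4226 T_D = 874.4 and -0.5490 T_C + 0.9063 T_D = -224.7.
Solving simultaneously: T_C = 1327 N, T_D = 556.2 N.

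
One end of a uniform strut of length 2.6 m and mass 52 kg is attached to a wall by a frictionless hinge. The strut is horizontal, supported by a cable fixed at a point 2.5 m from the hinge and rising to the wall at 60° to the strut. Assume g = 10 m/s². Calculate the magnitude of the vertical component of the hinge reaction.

Take torques about the hinge: T sin 60° · 2.5 = 52×10×1.3 = 676 N·m.
So T = 676 / (0.8660 × 2.5) = 312.23 N.
ΣF_y = 0: H_y = (52×10) − T sin 60° = 520 − 270.4 = 249.6 N.

|H_y| ≈ 250 N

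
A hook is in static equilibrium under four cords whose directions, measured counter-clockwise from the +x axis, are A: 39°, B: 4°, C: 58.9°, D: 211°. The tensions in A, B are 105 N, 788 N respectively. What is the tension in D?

Resolve: ΣF_x = 105 cos 39° + 788 cos 4° + T_C cos 58.9° + T_D cos 211° = 0.
        ΣF_y = 105 sin 39° + 788 sin 4° + T_C sin 58.9° + T_D sin 211° = 0.
The known terms sum to (867.7, 121) N, so 0.5165 T_C − 0.8572 T_D = -867.7 and 0.8563 T_C − 0.5150 T_D = -121.
Solving simultaneously: T_C = 733.3 N, T_D = 1454 N.

T_D ≈ 1450 N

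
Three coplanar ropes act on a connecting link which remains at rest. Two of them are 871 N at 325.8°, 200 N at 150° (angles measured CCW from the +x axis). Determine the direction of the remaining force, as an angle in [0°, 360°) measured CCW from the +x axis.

Sum the known components: ΣF_x = 547.2 N, ΣF_y = -389.6 N.
For equilibrium the remaining force must supply (−ΣF_x, −ΣF_y) = (-547.2, 389.6) N.
Magnitude = √((-547.2)² + (389.6)²) = 671.7 N; direction = atan2(389.6, -547.2) = 144.6°.

θ ≈ 145°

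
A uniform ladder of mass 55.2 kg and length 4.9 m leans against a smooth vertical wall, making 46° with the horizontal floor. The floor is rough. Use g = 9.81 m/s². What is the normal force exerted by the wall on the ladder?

N_wall ≈ 261 N

Torques about the foot: N_wall · 4.9 sin 46° = 55.2×9.81×2.45 cos 46° → N_wall = 261.47 N.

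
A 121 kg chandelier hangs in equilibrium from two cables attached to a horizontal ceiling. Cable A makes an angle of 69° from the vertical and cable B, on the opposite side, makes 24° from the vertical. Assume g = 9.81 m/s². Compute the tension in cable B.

Angles from the horizontal: cable A is 90° − 69° = 21°, cable B is 90° − 24° = 66°.
Weight W = 121 × 9.81 = 1187 N acts straight down.
Horizontal: T_A cos 21° = T_B cos 66°  →  T_A = 0.4357 T_B.
Vertical: T_A sin 21° + T_B sin 66° = 1187.
Substituting the horizontal relation into the vertical equation gives 1.07 T_B = 1187, so T_B = 1110 N.

T_B ≈ 1110 N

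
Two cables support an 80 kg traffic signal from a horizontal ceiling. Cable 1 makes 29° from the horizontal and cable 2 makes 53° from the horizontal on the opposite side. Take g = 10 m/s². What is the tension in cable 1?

Weight W = 80 × 10 = 800 N acts straight down.
Horizontal: T_1 cos 29° = T_2 cos 53°  →  T_2 = 1.453 T_1.
Vertical: T_1 sin 29° + T_2 sin 53° = 800.
Substituting the horizontal relation into the vertical equation gives 1.645 T_1 = 800, so T_1 = 486.2 N.

T_1 ≈ 486 N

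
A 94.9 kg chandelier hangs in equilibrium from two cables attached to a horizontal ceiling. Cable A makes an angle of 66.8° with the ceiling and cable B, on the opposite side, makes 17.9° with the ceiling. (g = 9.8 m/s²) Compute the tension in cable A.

Weight W = 94.9 × 9.8 = 930 N acts straight down.
Horizontal: T_A cos 66.8° = T_B cos 17.9°  →  T_B = 0.414 T_A.
Vertical: T_A sin 66.8° + T_B sin 17.9° = 930.
Substituting the horizontal relation into the vertical equation gives 1.046 T_A = 930, so T_A = 888.8 N.

T_A ≈ 889 N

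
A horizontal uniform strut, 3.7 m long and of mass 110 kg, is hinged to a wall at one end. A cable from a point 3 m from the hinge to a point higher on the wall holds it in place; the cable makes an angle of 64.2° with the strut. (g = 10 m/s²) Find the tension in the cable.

Take torques about the hinge: T sin 64.2° · 3 = 110×10×1.85 = 2035 N·m.
So T = 2035 / (0.9003 × 3) = 753.44 N.

T ≈ 753 N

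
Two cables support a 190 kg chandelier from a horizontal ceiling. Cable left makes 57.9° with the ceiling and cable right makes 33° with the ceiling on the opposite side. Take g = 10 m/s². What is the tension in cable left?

T_left ≈ 1590 N

Weight W = 190 × 10 = 1900 N acts straight down.
Horizontal: T_left cos 57.9° = T_right cos 33°  →  T_right = 0.6336 T_left.
Vertical: T_left sin 57.9° + T_right sin 33° = 1900.
Substituting the horizontal relation into the vertical equation gives 1.192 T_left = 1900, so T_left = 1594 N.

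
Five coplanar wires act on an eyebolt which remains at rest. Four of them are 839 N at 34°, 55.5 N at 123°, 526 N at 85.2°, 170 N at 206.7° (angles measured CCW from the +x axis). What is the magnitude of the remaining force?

F ≈ 1110 N

Sum the known components: ΣF_x = 557.5 N, ΣF_y = 963.5 N.
For equilibrium the remaining force must supply (−ΣF_x, −ΣF_y) = (-557.5, -963.5) N.
Magnitude = √((-557.5)² + (-963.5)²) = 1113 N; direction = atan2(-963.5, -557.5) = 239.9°.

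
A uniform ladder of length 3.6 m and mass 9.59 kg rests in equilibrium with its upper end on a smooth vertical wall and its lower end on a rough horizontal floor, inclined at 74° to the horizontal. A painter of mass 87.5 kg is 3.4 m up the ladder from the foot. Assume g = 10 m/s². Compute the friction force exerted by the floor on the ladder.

f ≈ 251 N

Torques about the foot: N_wall · 3.6 sin 74° = 9.59×10×1.8 cos 74° + 87.5×10×3.4 cos 74° → N_wall = 250.71 N.
ΣF_x = 0: f_floor = N_wall = 250.71 N.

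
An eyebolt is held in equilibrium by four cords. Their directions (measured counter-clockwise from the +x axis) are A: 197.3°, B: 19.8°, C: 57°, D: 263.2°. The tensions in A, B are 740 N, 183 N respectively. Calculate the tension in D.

T_D ≈ 820 N

Resolve: ΣF_x = 740 cos 197.3° + 183 cos 19.8° + T_C cos 57° + T_D cos 263.2° = 0.
        ΣF_y = 740 sin 197.3° + 183 sin 19.8° + T_C sin 57° + T_D sin 263.2° = 0.
The known terms sum to (-534.3, -158.1) N, so 0.5446 T_C − 0.1184 T_D = 534.3 and 0.8387 T_C − 0.9930 T_D = 158.1.
Solving simultaneously: T_C = 1159 N, T_D = 820 N.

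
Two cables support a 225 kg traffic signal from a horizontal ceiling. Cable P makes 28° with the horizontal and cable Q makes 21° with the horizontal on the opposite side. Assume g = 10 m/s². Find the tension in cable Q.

Weight W = 225 × 10 = 2250 N acts straight down.
Horizontal: T_P cos 28° = T_Q cos 21°  →  T_P = 1.057 T_Q.
Vertical: T_P sin 28° + T_Q sin 21° = 2250.
Substituting the horizontal relation into the vertical equation gives 0.8548 T_Q = 2250, so T_Q = 2632 N.

T_Q ≈ 2630 N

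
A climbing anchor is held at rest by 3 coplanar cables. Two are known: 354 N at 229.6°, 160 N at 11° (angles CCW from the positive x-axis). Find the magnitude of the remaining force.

Sum the known components: ΣF_x = -72.37 N, ΣF_y = -239.1 N.
For equilibrium the remaining force must supply (−ΣF_x, −ΣF_y) = (72.37, 239.1) N.
Magnitude = √((72.37)² + (239.1)²) = 249.8 N; direction = atan2(239.1, 72.37) = 73.2°.

F ≈ 250 N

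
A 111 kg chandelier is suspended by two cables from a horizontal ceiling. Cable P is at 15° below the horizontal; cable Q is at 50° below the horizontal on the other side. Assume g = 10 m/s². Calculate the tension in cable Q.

Weight W = 111 × 10 = 1110 N acts straight down.
Horizontal: T_P cos 15° = T_Q cos 50°  →  T_P = 0.6655 T_Q.
Vertical: T_P sin 15° + T_Q sin 50° = 1110.
Substituting the horizontal relation into the vertical equation gives 0.9383 T_Q = 1110, so T_Q = 1183 N.

T_Q ≈ 1180 N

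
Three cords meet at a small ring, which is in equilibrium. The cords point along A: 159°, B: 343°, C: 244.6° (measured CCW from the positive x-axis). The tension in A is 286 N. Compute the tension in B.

Resolve: ΣF_x = 286 cos 159° + T_B cos 343° + T_C cos 244.6° = 0.
        ΣF_y = 286 sin 159° + T_B sin 343° + T_C sin 244.6° = 0.
The known terms sum to (-267, 102.5) N, so 0.9563 T_B − 0.4289 T_C = 267 and -0.2924 T_B − 0.9033 T_C = -102.5.
Solving simultaneously: T_B = 288.2 N, T_C = 20.17 N.

T_B ≈ 288 N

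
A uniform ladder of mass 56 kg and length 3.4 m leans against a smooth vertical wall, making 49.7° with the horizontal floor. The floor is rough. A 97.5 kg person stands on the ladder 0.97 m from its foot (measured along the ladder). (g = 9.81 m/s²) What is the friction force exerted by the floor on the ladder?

f ≈ 464 N

Torques about the foot: N_wall · 3.4 sin 49.7° = 56×9.81×1.7 cos 49.7° + 97.5×9.81×0.97 cos 49.7° → N_wall = 464.36 N.
ΣF_x = 0: f_floor = N_wall = 464.36 N.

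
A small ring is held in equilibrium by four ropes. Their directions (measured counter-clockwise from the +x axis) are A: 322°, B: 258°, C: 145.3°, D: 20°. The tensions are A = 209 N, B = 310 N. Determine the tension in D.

Resolve: ΣF_x = 209 cos 322° + 310 cos 258° + T_C cos 145.3° + T_D cos 20° = 0.
        ΣF_y = 209 sin 322° + 310 sin 258° + T_C sin 145.3° + T_D sin 20° = 0.
The known terms sum to (100.2, -431.9) N, so -0.8221 T_C + 0.9397 T_D = -100.2 and 0.5693 T_C + 0.3420 T_D = 431.9.
Solving simultaneously: T_C = 539.3 N, T_D = 365.2 N.

T_D ≈ 365 N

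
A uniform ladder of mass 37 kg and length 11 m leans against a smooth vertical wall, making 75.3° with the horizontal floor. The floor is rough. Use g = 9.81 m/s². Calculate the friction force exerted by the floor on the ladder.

f ≈ 47.6 N

Torques about the foot: N_wall · 11 sin 75.3° = 37×9.81×5.5 cos 75.3° → N_wall = 47.612 N.
ΣF_x = 0: f_floor = N_wall = 47.612 N.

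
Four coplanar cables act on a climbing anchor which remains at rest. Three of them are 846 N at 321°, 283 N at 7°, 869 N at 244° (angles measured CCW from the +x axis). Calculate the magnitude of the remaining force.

F ≈ 1400 N

Sum the known components: ΣF_x = 557.4 N, ΣF_y = -1279 N.
For equilibrium the remaining force must supply (−ΣF_x, −ΣF_y) = (-557.4, 1279) N.
Magnitude = √((-557.4)² + (1279)²) = 1395 N; direction = atan2(1279, -557.4) = 113.5°.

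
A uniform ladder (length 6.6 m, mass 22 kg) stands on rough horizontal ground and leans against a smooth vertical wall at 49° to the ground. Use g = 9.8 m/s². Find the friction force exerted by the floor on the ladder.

f ≈ 93.7 N

Torques about the foot: N_wall · 6.6 sin 49° = 22×9.8×3.3 cos 49° → N_wall = 93.709 N.
ΣF_x = 0: f_floor = N_wall = 93.709 N.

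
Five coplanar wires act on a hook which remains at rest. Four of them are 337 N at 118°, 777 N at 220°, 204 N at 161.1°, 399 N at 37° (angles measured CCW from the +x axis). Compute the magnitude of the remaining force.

Sum the known components: ΣF_x = -627.8 N, ΣF_y = 104.3 N.
For equilibrium the remaining force must supply (−ΣF_x, −ΣF_y) = (627.8, -104.3) N.
Magnitude = √((627.8)² + (-104.3)²) = 636.4 N; direction = atan2(-104.3, 627.8) = 350.6°.

F ≈ 636 N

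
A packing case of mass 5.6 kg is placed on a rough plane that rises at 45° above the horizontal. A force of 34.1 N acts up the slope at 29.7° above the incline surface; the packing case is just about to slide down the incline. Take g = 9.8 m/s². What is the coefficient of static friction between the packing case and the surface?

μ ≈ 0.419

On the verge of sliding down the incline, friction is at its maximum μN and acts up the slope.
Perpendicular to incline: N = W cos 45° − P sin 29.7° = 38.81 − 16.9 = 21.91 N.
Along incline: P cos 29.7° + μN = W sin 45° → μ = (W sin 45° − P cos 29.7°) / N = 0.4192.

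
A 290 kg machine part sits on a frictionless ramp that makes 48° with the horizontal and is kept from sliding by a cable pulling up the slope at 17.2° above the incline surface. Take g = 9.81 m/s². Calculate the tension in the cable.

Take axes along and perpendicular to the incline. Weight components: W sin 48° = 2114 N down-slope, W cos 48° = 1904 N into the surface.
Along incline: T cos 17.2° = W sin 48° → T = 2213 N.
Perpendicular: N = W cos 48° − T sin 17.2° = 1249 N.

T ≈ 2210 N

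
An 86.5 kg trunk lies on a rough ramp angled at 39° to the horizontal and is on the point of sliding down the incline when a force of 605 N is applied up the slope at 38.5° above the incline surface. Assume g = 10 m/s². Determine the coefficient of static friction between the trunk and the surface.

μ ≈ 0.240

On the verge of sliding down the incline, friction is at its maximum μN and acts up the slope.
Perpendicular to incline: N = W cos 39° − P sin 38.5° = 672.2 − 376.6 = 295.6 N.
Along incline: P cos 38.5° + μN = W sin 39° → μ = (W sin 39° − P cos 38.5°) / N = 0.2398.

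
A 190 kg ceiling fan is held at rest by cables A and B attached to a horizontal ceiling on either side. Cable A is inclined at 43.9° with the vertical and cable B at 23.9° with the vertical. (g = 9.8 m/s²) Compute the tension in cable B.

Angles from the horizontal: cable A is 90° − 43.9° = 46.1°, cable B is 90° − 23.9° = 66.1°.
Weight W = 190 × 9.8 = 1862 N acts straight down.
Horizontal: T_A cos 46.1° = T_B cos 66.1°  →  T_A = 0.5843 T_B.
Vertical: T_A sin 46.1° + T_B sin 66.1° = 1862.
Substituting the horizontal relation into the vertical equation gives 1.335 T_B = 1862, so T_B = 1394 N.

T_B ≈ 1390 N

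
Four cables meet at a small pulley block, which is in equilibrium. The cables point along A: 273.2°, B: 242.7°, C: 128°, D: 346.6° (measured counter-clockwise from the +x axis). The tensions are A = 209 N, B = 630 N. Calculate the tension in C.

Resolve: ΣF_x = 209 cos 273.2° + 630 cos 242.7° + T_C cos 128° + T_D cos 346.6° = 0.
        ΣF_y = 209 sin 273.2° + 630 sin 242.7° + T_C sin 128° + T_D sin 346.6° = 0.
The known terms sum to (-277.3, -768.5) N, so -0.6157 T_C + 0.9728 T_D = 277.3 and 0.7880 T_C − 0.2317 T_D = 768.5.
Solving simultaneously: T_C = 1301 N, T_D = 1109 N.

T_C ≈ 1300 N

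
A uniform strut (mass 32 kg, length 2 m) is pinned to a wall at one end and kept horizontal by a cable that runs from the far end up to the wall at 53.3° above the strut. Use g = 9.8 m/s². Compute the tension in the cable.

T ≈ 196 N

Take torques about the hinge: T sin 53.3° · 2 = 32×9.8×1 = 313.6 N·m.
So T = 313.6 / (0.8018 × 2) = 195.57 N.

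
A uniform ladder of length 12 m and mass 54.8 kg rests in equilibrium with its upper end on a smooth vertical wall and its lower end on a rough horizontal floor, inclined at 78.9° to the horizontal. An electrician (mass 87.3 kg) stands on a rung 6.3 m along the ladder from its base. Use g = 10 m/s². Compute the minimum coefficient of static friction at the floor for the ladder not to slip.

ΣF_y = 0: N_floor = 54.8×10 + 87.3×10 = 1421 N.
Torques about the foot: N_wall · 12 sin 78.9° = 54.8×10×6 cos 78.9° + 87.3×10×6.3 cos 78.9° → N_wall = 143.68 N.
ΣF_x = 0: f_floor = N_wall = 143.68 N.
μ_min = f_floor / N_floor = 143.68 / 1421 = 0.1011.

μ_min ≈ 0.101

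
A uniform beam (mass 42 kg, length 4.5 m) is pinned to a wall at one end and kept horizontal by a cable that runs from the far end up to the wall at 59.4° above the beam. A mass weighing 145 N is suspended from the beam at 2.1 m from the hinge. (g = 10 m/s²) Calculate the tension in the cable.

T ≈ 323 N

Take torques about the hinge: T sin 59.4° · 4.5 = 42×10×2.25 + 145×2.1 = 1249.5 N·m.
So T = 1249.5 / (0.8607 × 4.5) = 322.59 N.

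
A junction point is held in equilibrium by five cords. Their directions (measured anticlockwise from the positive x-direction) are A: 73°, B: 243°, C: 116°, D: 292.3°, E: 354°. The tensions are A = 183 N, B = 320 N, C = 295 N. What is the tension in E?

Resolve: ΣF_x = 183 cos 73° + 320 cos 243° + 295 cos 116° + T_D cos 292.3° + T_E cos 354° = 0.
        ΣF_y = 183 sin 73° + 320 sin 243° + 295 sin 116° + T_D sin 292.3° + T_E sin 354° = 0.
The known terms sum to (-221.1, 155) N, so 0.3795 T_D + 0.9945 T_E = 221.1 and -0.9252 T_D − 0.1045 T_E = -155.
Solving simultaneously: T_D = 148.9 N, T_E = 165.5 N.

T_E ≈ 166 N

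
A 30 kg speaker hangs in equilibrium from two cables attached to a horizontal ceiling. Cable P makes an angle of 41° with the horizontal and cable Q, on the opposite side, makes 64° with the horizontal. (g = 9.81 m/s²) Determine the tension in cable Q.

Weight W = 30 × 9.81 = 294.3 N acts straight down.
Horizontal: T_P cos 41° = T_Q cos 64°  →  T_P = 0.5808 T_Q.
Vertical: T_P sin 41° + T_Q sin 64° = 294.3.
Substituting the horizontal relation into the vertical equation gives 1.28 T_Q = 294.3, so T_Q = 229.9 N.

T_Q ≈ 230 N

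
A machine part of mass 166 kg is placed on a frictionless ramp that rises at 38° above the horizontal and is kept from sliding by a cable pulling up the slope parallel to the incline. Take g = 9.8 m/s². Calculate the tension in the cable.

Take axes along and perpendicular to the incline. Weight components: W sin 38° = 1002 N down-slope, W cos 38° = 1282 N into the surface.
Along incline: T cos 0° = W sin 38° → T = 1002 N.
Perpendicular: N = W cos 38° − T sin 0° = 1282 N.

T ≈ 1000 N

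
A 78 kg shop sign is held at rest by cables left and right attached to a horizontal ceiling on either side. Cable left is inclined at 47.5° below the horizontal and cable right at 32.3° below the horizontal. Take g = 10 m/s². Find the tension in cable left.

T_left ≈ 670 N

Weight W = 78 × 10 = 780 N acts straight down.
Horizontal: T_left cos 47.5° = T_right cos 32.3°  →  T_right = 0.7993 T_left.
Vertical: T_left sin 47.5° + T_right sin 32.3° = 780.
Substituting the horizontal relation into the vertical equation gives 1.164 T_left = 780, so T_left = 669.9 N.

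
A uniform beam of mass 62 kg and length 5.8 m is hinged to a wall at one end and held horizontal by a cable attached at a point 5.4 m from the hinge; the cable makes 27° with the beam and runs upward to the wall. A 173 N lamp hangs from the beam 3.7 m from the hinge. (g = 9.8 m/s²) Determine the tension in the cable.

T ≈ 980 N

Take torques about the hinge: T sin 27° · 5.4 = 62×9.8×2.9 + 173×3.7 = 2402.1 N·m.
So T = 2402.1 / (0.4540 × 5.4) = 979.85 N.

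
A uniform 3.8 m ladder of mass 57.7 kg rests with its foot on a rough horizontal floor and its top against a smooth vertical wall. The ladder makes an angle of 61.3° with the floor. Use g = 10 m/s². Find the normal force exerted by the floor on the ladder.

N_floor ≈ 577 N

ΣF_y = 0: N_floor = 57.7×10 = 577 N.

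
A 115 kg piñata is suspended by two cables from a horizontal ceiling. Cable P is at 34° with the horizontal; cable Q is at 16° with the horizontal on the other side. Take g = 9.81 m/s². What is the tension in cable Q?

T_Q ≈ 1220 N

Weight W = 115 × 9.81 = 1128 N acts straight down.
Horizontal: T_P cos 34° = T_Q cos 16°  →  T_P = 1.159 T_Q.
Vertical: T_P sin 34° + T_Q sin 16° = 1128.
Substituting the horizontal relation into the vertical equation gives 0.924 T_Q = 1128, so T_Q = 1221 N.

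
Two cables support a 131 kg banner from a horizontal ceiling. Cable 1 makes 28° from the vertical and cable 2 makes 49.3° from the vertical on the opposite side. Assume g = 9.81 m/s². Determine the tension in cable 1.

T_1 ≈ 999 N

Angles from the horizontal: cable 1 is 90° − 28° = 62°, cable 2 is 90° − 49.3° = 40.7°.
Weight W = 131 × 9.81 = 1285 N acts straight down.
Horizontal: T_1 cos 62° = T_2 cos 40.7°  →  T_2 = 0.6192 T_1.
Vertical: T_1 sin 62° + T_2 sin 40.7° = 1285.
Substituting the horizontal relation into the vertical equation gives 1.287 T_1 = 1285, so T_1 = 998.7 N.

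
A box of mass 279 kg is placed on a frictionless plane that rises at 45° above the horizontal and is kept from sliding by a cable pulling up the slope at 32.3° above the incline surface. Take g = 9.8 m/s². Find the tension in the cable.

Take axes along and perpendicular to the incline. Weight components: W sin 45° = 1933 N down-slope, W cos 45° = 1933 N into the surface.
Along incline: T cos 32.3° = W sin 45° → T = 2287 N.
Perpendicular: N = W cos 45° − T sin 32.3° = 711.1 N.

T ≈ 2290 N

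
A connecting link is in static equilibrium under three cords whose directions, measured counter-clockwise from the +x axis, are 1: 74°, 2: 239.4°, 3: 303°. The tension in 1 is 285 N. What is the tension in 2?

T_2 ≈ 240 N

Resolve: ΣF_x = 285 cos 74° + T_2 cos 239.4° + T_3 cos 303° = 0.
        ΣF_y = 285 sin 74° + T_2 sin 239.4° + T_3 sin 303° = 0.
The known terms sum to (78.56, 274) N, so -0.5090 T_2 + 0.5446 T_3 = -78.56 and -0.8607 T_2 − 0.8387 T_3 = -274.
Solving simultaneously: T_2 = 240.1 N, T_3 = 80.20 N.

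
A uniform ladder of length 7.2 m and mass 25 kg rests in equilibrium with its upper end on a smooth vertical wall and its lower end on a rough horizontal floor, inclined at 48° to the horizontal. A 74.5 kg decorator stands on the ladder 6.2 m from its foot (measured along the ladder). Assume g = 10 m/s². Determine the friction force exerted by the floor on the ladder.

Torques about the foot: N_wall · 7.2 sin 48° = 25×10×3.6 cos 48° + 74.5×10×6.2 cos 48° → N_wall = 690.18 N.
ΣF_x = 0: f_floor = N_wall = 690.18 N.

f ≈ 690 N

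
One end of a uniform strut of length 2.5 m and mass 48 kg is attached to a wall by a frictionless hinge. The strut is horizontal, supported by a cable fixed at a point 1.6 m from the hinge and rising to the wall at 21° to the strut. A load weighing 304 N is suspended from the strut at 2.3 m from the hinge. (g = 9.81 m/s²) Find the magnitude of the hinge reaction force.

Take torques about the hinge: T sin 21° · 1.6 = 48×9.81×1.25 + 304×2.3 = 1287.8 N·m.
So T = 1287.8 / (0.3584 × 1.6) = 2245.9 N.
ΣF_x = 0: H_x = T cos 21° = 2096.8 N.
ΣF_y = 0: H_y = (48×9.81 + 304) − T sin 21° = 774.88 − 804.87 = -29.995 N.
|H| = √(H_x² + H_y²) = √((2096.8)² + (-29.995)²) = 2097 N.

|H| ≈ 2100 N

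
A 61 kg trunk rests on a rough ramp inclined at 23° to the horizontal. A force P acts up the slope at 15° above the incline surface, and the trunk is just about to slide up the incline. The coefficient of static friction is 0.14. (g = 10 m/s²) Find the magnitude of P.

P ≈ 316 N

On the verge of sliding up the incline, friction equals μN and acts down the slope.
Perpendicular: N + P sin 15° = W cos 23° = 561.5 N.
Along incline: P cos 15° = W sin 23° + μN  with W sin 23° = 238.3 N.
Solving the pair for P and N: P = 316.3 N, N = 479.7 N (and f = μN = 67.15 N).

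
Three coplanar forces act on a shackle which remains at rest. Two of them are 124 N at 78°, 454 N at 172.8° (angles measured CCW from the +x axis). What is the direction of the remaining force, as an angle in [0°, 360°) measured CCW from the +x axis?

Sum the known components: ΣF_x = -424.6 N, ΣF_y = 178.2 N.
For equilibrium the remaining force must supply (−ΣF_x, −ΣF_y) = (424.6, -178.2) N.
Magnitude = √((424.6)² + (-178.2)²) = 460.5 N; direction = atan2(-178.2, 424.6) = 337.2°.

θ ≈ 337°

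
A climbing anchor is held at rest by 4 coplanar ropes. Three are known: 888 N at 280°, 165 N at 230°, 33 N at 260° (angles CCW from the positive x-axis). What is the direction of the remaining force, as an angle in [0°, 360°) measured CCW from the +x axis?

θ ≈ 92.4°

Sum the known components: ΣF_x = 42.41 N, ΣF_y = -1033 N.
For equilibrium the remaining force must supply (−ΣF_x, −ΣF_y) = (-42.41, 1033) N.
Magnitude = √((-42.41)² + (1033)²) = 1034 N; direction = atan2(1033, -42.41) = 92.4°.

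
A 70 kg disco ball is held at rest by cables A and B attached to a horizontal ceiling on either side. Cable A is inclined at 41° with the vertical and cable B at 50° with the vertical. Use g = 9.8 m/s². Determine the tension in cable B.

T_B ≈ 450 N

Angles from the horizontal: cable A is 90° − 41° = 49°, cable B is 90° − 50° = 40°.
Weight W = 70 × 9.8 = 686 N acts straight down.
Horizontal: T_A cos 49° = T_B cos 40°  →  T_A = 1.168 T_B.
Vertical: T_A sin 49° + T_B sin 40° = 686.
Substituting the horizontal relation into the vertical equation gives 1.524 T_B = 686, so T_B = 450.1 N.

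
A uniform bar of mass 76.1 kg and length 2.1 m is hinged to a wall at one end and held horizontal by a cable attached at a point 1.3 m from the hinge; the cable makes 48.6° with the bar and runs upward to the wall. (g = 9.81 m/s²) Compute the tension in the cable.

Take torques about the hinge: T sin 48.6° · 1.3 = 76.1×9.81×1.05 = 783.87 N·m.
So T = 783.87 / (0.7501 × 1.3) = 803.85 N.

T ≈ 804 N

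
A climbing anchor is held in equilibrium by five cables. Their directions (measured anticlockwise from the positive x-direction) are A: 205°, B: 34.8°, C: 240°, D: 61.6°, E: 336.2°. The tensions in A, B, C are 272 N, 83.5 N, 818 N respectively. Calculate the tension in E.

T_E ≈ 148 N

Resolve: ΣF_x = 272 cos 205° + 83.5 cos 34.8° + 818 cos 240° + T_D cos 61.6° + T_E cos 336.2° = 0.
        ΣF_y = 272 sin 205° + 83.5 sin 34.8° + 818 sin 240° + T_D sin 61.6° + T_E sin 336.2° = 0.
The known terms sum to (-586.9, -775.7) N, so 0.4756 T_D + 0.9150 T_E = 586.9 and 0.8796 T_D − 0.4035 T_E = 775.7.
Solving simultaneously: T_D = 949.7 N, T_E = 147.8 N.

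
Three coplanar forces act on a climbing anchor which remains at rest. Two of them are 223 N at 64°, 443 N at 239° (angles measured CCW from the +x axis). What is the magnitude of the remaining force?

Sum the known components: ΣF_x = -130.4 N, ΣF_y = -179.3 N.
For equilibrium the remaining force must supply (−ΣF_x, −ΣF_y) = (130.4, 179.3) N.
Magnitude = √((130.4)² + (179.3)²) = 221.7 N; direction = atan2(179.3, 130.4) = 54.0°.

F ≈ 222 N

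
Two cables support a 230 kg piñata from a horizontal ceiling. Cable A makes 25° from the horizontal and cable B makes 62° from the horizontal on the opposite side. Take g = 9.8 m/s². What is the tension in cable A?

T_A ≈ 1060 N

Weight W = 230 × 9.8 = 2254 N acts straight down.
Horizontal: T_A cos 25° = T_B cos 62°  →  T_B = 1.93 T_A.
Vertical: T_A sin 25° + T_B sin 62° = 2254.
Substituting the horizontal relation into the vertical equation gives 2.127 T_A = 2254, so T_A = 1060 N.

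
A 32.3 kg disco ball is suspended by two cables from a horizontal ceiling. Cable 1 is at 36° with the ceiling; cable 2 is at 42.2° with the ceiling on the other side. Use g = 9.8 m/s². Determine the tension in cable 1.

Weight W = 32.3 × 9.8 = 316.5 N acts straight down.
Horizontal: T_1 cos 36° = T_2 cos 42.2°  →  T_2 = 1.092 T_1.
Vertical: T_1 sin 36° + T_2 sin 42.2° = 316.5.
Substituting the horizontal relation into the vertical equation gives 1.321 T_1 = 316.5, so T_1 = 239.6 N.

T_1 ≈ 240 N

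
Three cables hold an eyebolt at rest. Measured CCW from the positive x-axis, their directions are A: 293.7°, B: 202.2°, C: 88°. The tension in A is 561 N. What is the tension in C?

T_C ≈ 615 N

Resolve: ΣF_x = 561 cos 293.7° + T_B cos 202.2° + T_C cos 88° = 0.
        ΣF_y = 561 sin 293.7° + T_B sin 202.2° + T_C sin 88° = 0.
The known terms sum to (225.5, -513.7) N, so -0.9259 T_B + 0.0349 T_C = -225.5 and -0.3778 T_B + 0.9994 T_C = 513.7.
Solving simultaneously: T_B = 266.7 N, T_C = 614.8 N.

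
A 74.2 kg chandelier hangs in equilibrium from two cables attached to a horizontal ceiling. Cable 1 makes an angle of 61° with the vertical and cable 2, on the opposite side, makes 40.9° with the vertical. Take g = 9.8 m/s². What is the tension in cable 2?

T_2 ≈ 650 N

Angles from the horizontal: cable 1 is 90° − 61° = 29°, cable 2 is 90° − 40.9° = 49.1°.
Weight W = 74.2 × 9.8 = 727.2 N acts straight down.
Horizontal: T_1 cos 29° = T_2 cos 49.1°  →  T_1 = 0.7486 T_2.
Vertical: T_1 sin 29° + T_2 sin 49.1° = 727.2.
Substituting the horizontal relation into the vertical equation gives 1.119 T_2 = 727.2, so T_2 = 650 N.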